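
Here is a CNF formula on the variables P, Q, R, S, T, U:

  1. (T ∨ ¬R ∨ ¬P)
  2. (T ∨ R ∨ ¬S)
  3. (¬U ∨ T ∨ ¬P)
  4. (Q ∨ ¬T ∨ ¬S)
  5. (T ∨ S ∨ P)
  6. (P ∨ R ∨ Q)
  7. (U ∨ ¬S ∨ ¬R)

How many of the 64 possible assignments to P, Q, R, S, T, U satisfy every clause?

24

Case analysis on T and P:
  T=1, P=1: 11 of the 16 assignments to (Q,R,S,U) work.
  T=1, P=0: 9 of the 16 assignments to (Q,R,S,U) work.
  T=0, P=1: remaining (Q,R,S,U) ∈ {(0,0,0,0); (1,0,0,0)} — 2.
  T=0, P=0: remaining (Q,R,S,U) ∈ {(0,1,1,1); (1,1,1,1)} — 2.
Total: 11 + 9 + 2 + 2 = 24.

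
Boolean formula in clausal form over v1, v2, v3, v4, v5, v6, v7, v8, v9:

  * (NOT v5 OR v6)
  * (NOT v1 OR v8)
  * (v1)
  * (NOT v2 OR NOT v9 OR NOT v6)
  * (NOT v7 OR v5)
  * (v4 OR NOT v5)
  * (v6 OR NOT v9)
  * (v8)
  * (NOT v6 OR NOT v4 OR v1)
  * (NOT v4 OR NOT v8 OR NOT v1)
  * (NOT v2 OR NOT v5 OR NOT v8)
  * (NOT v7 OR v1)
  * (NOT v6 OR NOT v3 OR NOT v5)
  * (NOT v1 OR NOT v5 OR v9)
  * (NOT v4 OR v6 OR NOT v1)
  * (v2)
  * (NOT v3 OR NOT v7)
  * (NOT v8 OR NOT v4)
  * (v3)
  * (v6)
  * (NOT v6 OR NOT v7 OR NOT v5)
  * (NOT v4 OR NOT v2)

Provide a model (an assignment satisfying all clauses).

The clause (v1) is unit: v1 must be True.
(v8) is a unit clause, so v8 = True.
The clause (NOT v4) is unit: v4 must be False.
Unit propagation: (NOT v5) forces v5 = False.
The clause (NOT v7) is unit: v7 must be False.
The clause (v2) is unit: v2 must be True.
(v3) is a unit clause, so v3 = True.
(v6) is a unit clause, so v6 = True.
(NOT v9) is a unit clause, so v9 = False.
Check each clause:
  1. (v6 OR NOT v5) — NOT v5 is true.
  2. (v8 OR NOT v1) — v8 is true.
  3. (v1) — v1 is true.
  4. (NOT v2 OR NOT v6 OR NOT v9) — NOT v9 is true.
  5. (v5 OR NOT v7) — NOT v7 is true.
  6. (NOT v5 OR v4) — NOT v5 is true.
  7. (NOT v9 OR v6) — v6 is true.
  8. (v8) — v8 is true.
  9. (v1 OR NOT v6 OR NOT v4) — v1 is true.
  10. (NOT v1 OR NOT v4 OR NOT v8) — NOT v4 is true.
  11. (NOT v8 OR NOT v2 OR NOT v5) — NOT v5 is true.
  12. (NOT v7 OR v1) — v1 is true.
  13. (NOT v5 OR NOT v6 OR NOT v3) — NOT v5 is true.
  14. (NOT v5 OR NOT v1 OR v9) — NOT v5 is true.
  15. (NOT v4 OR NOT v1 OR v6) — NOT v4 is true.
  16. (v2) — v2 is true.
  17. (NOT v3 OR NOT v7) — NOT v7 is true.
  18. (NOT v8 OR NOT v4) — NOT v4 is true.
  19. (v3) — v3 is true.
  20. (v6) — v6 is true.
  21. (NOT v5 OR NOT v6 OR NOT v7) — NOT v7 is true.
  22. (NOT v4 OR NOT v2) — NOT v4 is true.

v1=T  v2=T  v3=T  v4=F  v5=F  v6=T  v7=F  v8=T  v9=F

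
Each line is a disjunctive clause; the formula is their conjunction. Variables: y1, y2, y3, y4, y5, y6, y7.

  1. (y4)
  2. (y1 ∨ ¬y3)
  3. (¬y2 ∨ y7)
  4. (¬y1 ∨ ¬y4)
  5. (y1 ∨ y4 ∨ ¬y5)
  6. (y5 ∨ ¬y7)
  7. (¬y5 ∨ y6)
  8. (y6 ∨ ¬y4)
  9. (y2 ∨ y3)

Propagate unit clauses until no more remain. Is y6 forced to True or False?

True

Unit clause (y4) sets y4 = True.
In (¬y1 ∨ ¬y4), ¬y4 is now false; ¬y1 must hold, so y1 = False.
From (¬y3 ∨ y1) and y1 = False: y3 = False.
In (¬y4 ∨ y6), ¬y4 is now false; y6 must hold, so y6 = True.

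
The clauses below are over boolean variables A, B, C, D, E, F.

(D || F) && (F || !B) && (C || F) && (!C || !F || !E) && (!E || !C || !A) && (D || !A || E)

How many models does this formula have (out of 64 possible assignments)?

23

Split on F, then C.
  F=1, C=1: B free; 3 ways for (A,D,E) × 2^1 = 6.
  F=1, C=0: B free; 7 ways for (A,D,E) × 2^1 = 14.
  F=0, C=1: remaining (A,B,D,E) ∈ {(0,0,1,0); (0,0,1,1); (1,0,1,0)} — 3.
  F=0, C=0: a clause becomes empty — 0.
Total: 6 + 14 + 3 + 0 = 23.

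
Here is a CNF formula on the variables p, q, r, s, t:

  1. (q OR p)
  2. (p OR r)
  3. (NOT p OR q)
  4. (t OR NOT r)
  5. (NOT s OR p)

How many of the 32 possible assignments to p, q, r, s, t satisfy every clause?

Split on p, then q.
  p=T, q=T: s free; 3 ways for (r,t) × 2^1 = 6.
  p=T, q=F: a clause becomes empty — 0.
  p=F, q=T: remaining (r,s,t) ∈ {(T,F,T)} — 1.
  p=F, q=F: a clause becomes empty — 0.
Total: 6 + 0 + 1 + 0 = 7.

7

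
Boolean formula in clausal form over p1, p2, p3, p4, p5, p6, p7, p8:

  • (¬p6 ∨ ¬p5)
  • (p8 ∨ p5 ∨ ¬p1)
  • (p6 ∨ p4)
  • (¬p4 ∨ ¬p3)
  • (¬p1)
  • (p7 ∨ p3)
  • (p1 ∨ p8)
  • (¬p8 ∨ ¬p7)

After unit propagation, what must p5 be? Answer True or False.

False

(¬p1) stands alone — p1 = False.
(p1 ∨ p8): since p1 = False, the clause reduces to (p8). p8 = True.
(¬p7 ∨ ¬p8) with p8 = True leaves only ¬p7, so p7 = False.
From (p7 ∨ p3) and p7 = False: p3 = True.
From (¬p4 ∨ ¬p3) and p3 = True: p4 = False.
From (p4 ∨ p6) and p4 = False: p6 = True.
(¬p6 ∨ ¬p5): since p6 = True, the clause reduces to (¬p5). p5 = False.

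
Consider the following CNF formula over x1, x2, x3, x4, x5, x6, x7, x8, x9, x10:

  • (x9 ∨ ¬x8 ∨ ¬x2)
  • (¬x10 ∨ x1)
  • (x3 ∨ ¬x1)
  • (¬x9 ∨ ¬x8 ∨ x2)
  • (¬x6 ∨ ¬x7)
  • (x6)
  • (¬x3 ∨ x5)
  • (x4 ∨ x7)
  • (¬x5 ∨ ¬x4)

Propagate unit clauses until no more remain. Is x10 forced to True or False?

(x6) stands alone — x6 = True.
From (¬x7 ∨ ¬x6) and x6 = True: x7 = False.
In (x7 ∨ x4), x7 is now false; x4 must hold, so x4 = True.
From (¬x4 ∨ ¬x5) and x4 = True: x5 = False.
From (x5 ∨ ¬x3) and x5 = False: x3 = False.
(¬x1 ∨ x3) with x3 = False leaves only ¬x1, so x1 = False.
(x1 ∨ ¬x10): since x1 = False, the clause reduces to (¬x10). x10 = False.

False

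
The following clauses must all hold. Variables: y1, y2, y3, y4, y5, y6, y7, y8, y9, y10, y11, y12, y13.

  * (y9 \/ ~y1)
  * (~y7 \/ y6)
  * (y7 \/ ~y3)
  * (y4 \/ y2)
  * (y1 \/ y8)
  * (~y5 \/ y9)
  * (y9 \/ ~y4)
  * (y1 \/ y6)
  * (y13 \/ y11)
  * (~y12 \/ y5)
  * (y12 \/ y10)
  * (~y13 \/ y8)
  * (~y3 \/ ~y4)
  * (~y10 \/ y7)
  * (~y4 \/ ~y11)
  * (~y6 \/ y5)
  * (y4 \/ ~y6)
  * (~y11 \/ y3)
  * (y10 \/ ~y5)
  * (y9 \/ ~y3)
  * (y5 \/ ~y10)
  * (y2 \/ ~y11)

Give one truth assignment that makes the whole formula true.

y1=False, y2=True, y3=False, y4=True, y5=True, y6=True, y7=True, y8=True, y9=True, y10=True, y11=False, y12=True, y13=True

y2 occurs only positively in the remaining clauses — set y2 = True.
Pure literal: y8 appears only positively; assign y8 = True.
Try y1 = False.
  then y6 is forced to True.
  then y5 is forced to True.
  then y9 is forced to True.
  then y4 is forced to True.
  then y3 is forced to False.
  then y11 is forced to False.
  then y13 is forced to True.
  then y10 is forced to True.
  then y7 is forced to True.
y12 is now unconstrained; take y12 = True.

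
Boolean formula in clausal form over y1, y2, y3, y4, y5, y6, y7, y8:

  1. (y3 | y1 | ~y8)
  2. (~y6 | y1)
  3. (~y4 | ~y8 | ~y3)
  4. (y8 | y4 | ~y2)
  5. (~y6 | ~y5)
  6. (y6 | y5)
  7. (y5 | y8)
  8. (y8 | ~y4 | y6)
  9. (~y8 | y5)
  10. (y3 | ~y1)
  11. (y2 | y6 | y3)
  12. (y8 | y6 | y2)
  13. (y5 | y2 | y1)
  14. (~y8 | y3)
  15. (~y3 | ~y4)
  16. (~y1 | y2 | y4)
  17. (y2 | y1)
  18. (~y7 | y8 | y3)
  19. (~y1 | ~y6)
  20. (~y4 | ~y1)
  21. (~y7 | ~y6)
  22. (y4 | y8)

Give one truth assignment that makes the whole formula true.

y1=1, y2=1, y3=1, y4=0, y5=1, y6=0, y7=1, y8=1

Try y1 = True.
  then y3 is forced to True.
  then y4 is forced to False.
  then y2 is forced to True.
  then y8 is forced to True.
  then y5 is forced to True.
  then y6 is forced to False.
y7 is now unconstrained; take y7 = True.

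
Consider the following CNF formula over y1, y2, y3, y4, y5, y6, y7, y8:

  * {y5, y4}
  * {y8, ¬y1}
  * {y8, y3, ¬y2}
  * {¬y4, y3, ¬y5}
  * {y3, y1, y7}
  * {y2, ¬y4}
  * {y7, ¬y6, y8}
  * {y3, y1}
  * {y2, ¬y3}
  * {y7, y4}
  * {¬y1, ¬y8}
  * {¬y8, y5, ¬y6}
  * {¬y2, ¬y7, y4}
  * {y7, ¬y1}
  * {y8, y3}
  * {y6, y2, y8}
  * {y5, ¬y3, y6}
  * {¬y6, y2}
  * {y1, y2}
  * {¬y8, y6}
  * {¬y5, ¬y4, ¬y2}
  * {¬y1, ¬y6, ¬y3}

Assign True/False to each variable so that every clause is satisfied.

y1 = F, y2 = T, y3 = T, y4 = T, y5 = F, y6 = T, y7 = T, y8 = F

Check each clause:
  1. {y4, y5} — y4 is true.
  2. {¬y1, y8} — ¬y1 is true.
  3. {y8, ¬y2, y3} — y3 is true.
  4. {¬y4, ¬y5, y3} — y3 is true.
  5. {y1, y7, y3} — y3 is true.
  6. {¬y4, y2} — y2 is true.
  7. {y8, y7, ¬y6} — y7 is true.
  8. {y1, y3} — y3 is true.
  9. {y2, ¬y3} — y2 is true.
  10. {y7, y4} — y4 is true.
  11. {¬y1, ¬y8} — ¬y8 is true.
  12. {¬y8, ¬y6, y5} — ¬y8 is true.
  13. {¬y7, ¬y2, y4} — y4 is true.
  14. {y7, ¬y1} — ¬y1 is true.
  15. {y8, y3} — y3 is true.
  16. {y2, y6, y8} — y2 is true.
  17. {y6, y5, ¬y3} — y6 is true.
  18. {¬y6, y2} — y2 is true.
  19. {y1, y2} — y2 is true.
  20. {¬y8, y6} — ¬y8 is true.
  21. {¬y2, ¬y5, ¬y4} — ¬y5 is true.
  22. {¬y6, ¬y3, ¬y1} — ¬y1 is true.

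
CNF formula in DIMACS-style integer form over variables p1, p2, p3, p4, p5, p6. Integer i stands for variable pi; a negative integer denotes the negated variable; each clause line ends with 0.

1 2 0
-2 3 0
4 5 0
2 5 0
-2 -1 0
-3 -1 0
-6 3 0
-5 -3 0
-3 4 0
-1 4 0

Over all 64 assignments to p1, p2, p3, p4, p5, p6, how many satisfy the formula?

3

Satisfying assignments:
  p1=0 p2=1 p3=1 p4=1 p5=0 p6=0
  p1=0 p2=1 p3=1 p4=1 p5=0 p6=1
  p1=1 p2=0 p3=0 p4=1 p5=1 p6=0
That's 3 in total.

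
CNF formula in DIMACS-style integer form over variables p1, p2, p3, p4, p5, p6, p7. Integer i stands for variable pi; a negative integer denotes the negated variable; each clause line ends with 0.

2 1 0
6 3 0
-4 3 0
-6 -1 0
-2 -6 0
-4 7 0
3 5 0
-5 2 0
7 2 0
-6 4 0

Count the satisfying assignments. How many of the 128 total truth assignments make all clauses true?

14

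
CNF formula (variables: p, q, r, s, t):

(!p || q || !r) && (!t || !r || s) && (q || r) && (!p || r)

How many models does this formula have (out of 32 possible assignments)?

Case analysis on r and p:
  r=1, p=1: remaining (q,s,t) ∈ {(1,0,0); (1,1,0); (1,1,1)} — 3.
  r=1, p=0: q free; 3 ways for (s,t) × 2^1 = 6.
  r=0, p=1: a clause becomes empty — 0.
  r=0, p=0: remaining (q,s,t) ∈ {(1,0,0); (1,0,1); (1,1,0); (1,1,1)} — 4.
Total: 3 + 6 + 0 + 4 = 13.

13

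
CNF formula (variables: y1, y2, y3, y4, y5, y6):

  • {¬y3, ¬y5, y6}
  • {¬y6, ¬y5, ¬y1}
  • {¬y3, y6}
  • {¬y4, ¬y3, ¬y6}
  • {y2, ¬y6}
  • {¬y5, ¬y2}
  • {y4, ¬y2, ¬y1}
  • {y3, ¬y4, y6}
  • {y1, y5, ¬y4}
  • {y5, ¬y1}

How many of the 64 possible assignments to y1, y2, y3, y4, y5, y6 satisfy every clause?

6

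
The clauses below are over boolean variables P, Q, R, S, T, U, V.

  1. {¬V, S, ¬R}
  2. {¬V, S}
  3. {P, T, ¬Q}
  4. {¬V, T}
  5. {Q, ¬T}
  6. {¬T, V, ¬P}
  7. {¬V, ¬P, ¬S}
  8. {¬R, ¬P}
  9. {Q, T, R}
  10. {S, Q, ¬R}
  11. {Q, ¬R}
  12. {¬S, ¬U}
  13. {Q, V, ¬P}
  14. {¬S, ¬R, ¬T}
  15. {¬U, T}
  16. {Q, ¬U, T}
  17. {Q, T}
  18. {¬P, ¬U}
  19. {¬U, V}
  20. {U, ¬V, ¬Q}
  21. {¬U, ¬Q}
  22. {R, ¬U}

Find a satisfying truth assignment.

P=T, Q=T, R=F, S=T, T=F, U=F, V=F

Check each clause:
  1. {¬R, ¬V, S} — ¬V is true.
  2. {S, ¬V} — ¬V is true.
  3. {P, ¬Q, T} — P is true.
  4. {T, ¬V} — ¬V is true.
  5. {Q, ¬T} — Q is true.
  6. {V, ¬P, ¬T} — ¬T is true.
  7. {¬S, ¬P, ¬V} — ¬V is true.
  8. {¬P, ¬R} — ¬R is true.
  9. {R, T, Q} — Q is true.
  10. {S, Q, ¬R} — Q is true.
  11. {Q, ¬R} — Q is true.
  12. {¬U, ¬S} — ¬U is true.
  13. {V, ¬P, Q} — Q is true.
  14. {¬R, ¬S, ¬T} — ¬T is true.
  15. {T, ¬U} — ¬U is true.
  16. {T, ¬U, Q} — Q is true.
  17. {Q, T} — Q is true.
  18. {¬P, ¬U} — ¬U is true.
  19. {¬U, V} — ¬U is true.
  20. {¬Q, ¬V, U} — ¬V is true.
  21. {¬Q, ¬U} — ¬U is true.
  22. {¬U, R} — ¬U is true.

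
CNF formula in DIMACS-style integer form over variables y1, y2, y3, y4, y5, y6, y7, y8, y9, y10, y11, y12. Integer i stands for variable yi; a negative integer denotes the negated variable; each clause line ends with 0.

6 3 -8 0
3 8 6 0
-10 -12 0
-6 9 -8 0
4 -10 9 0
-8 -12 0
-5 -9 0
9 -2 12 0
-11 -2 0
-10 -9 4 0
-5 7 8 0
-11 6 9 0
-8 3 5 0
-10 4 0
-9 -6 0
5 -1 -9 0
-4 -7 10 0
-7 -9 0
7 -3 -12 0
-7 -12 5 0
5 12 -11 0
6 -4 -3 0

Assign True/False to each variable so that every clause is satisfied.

y1 = T, y2 = F, y3 = T, y4 = F, y5 = F, y6 = F, y7 = T, y8 = F, y9 = F, y10 = F, y11 = F, y12 = F

Check each clause:
  1. (~y8 \/ y6 \/ y3) — ~y8 is true.
  2. (y3 \/ y8 \/ y6) — y3 is true.
  3. (~y12 \/ ~y10) — ~y12 is true.
  4. (~y8 \/ ~y6 \/ y9) — ~y8 is true.
  5. (y4 \/ y9 \/ ~y10) — ~y10 is true.
  6. (~y8 \/ ~y12) — ~y8 is true.
  7. (~y9 \/ ~y5) — ~y5 is true.
  8. (y9 \/ y12 \/ ~y2) — ~y2 is true.
  9. (~y11 \/ ~y2) — ~y11 is true.
  10. (~y9 \/ y4 \/ ~y10) — ~y10 is true.
  11. (y7 \/ y8 \/ ~y5) — ~y5 is true.
  12. (y6 \/ ~y11 \/ y9) — ~y11 is true.
  13. (~y8 \/ y3 \/ y5) — ~y8 is true.
  14. (y4 \/ ~y10) — ~y10 is true.
  15. (~y9 \/ ~y6) — ~y6 is true.
  16. (~y9 \/ ~y1 \/ y5) — ~y9 is true.
  17. (~y4 \/ ~y7 \/ y10) — ~y4 is true.
  18. (~y7 \/ ~y9) — ~y9 is true.
  19. (~y3 \/ ~y12 \/ y7) — ~y12 is true.
  20. (~y12 \/ ~y7 \/ y5) — ~y12 is true.
  21. (y12 \/ ~y11 \/ y5) — ~y11 is true.
  22. (y6 \/ ~y4 \/ ~y3) — ~y4 is true.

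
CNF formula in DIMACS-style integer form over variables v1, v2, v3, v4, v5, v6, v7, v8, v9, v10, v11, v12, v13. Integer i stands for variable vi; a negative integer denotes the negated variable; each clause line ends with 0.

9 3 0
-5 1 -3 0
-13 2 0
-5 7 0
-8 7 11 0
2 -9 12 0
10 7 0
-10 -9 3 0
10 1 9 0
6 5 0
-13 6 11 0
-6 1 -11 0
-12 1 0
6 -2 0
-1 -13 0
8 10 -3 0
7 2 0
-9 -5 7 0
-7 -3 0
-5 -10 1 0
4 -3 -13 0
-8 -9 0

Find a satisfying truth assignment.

v1 = 1  v2 = 1  v3 = 0  v4 = 0  v5 = 0  v6 = 1  v7 = 1  v8 = 0  v9 = 1  v10 = 0  v11 = 0  v12 = 1  v13 = 0

v13 occurs only negated in the remaining clauses — set v13 = False.
Try v1 = True.
For the remaining variables, v2 = True, v3 = False, v4 = False, v5 = False, v6 = True, v7 = True, v8 = False, v9 = True, v10 = False, v11 = False, v12 = True works.
Check each clause:
  1. (v9 | v3) — v9 is true.
  2. (~v3 | ~v5 | v1) — v1 is true.
  3. (~v13 | v2) — v2 is true.
  4. (v7 | ~v5) — ~v5 is true.
  5. (v11 | ~v8 | v7) — ~v8 is true.
  6. (v2 | v12 | ~v9) — v2 is true.
  7. (v7 | v10) — v7 is true.
  8. (~v9 | v3 | ~v10) — ~v10 is true.
  9. (v9 | v1 | v10) — v1 is true.
  10. (v6 | v5) — v6 is true.
  11. (v11 | v6 | ~v13) — v6 is true.
  12. (~v11 | ~v6 | v1) — v1 is true.
  13. (v1 | ~v12) — v1 is true.
  14. (v6 | ~v2) — v6 is true.
  15. (~v1 | ~v13) — ~v13 is true.
  16. (v8 | v10 | ~v3) — ~v3 is true.
  17. (v7 | v2) — v2 is true.
  18. (~v5 | ~v9 | v7) — ~v5 is true.
  19. (~v3 | ~v7) — ~v3 is true.
  20. (v1 | ~v10 | ~v5) — v1 is true.
  21. (~v3 | ~v13 | v4) — ~v13 is true.
  22. (~v8 | ~v9) — ~v8 is true.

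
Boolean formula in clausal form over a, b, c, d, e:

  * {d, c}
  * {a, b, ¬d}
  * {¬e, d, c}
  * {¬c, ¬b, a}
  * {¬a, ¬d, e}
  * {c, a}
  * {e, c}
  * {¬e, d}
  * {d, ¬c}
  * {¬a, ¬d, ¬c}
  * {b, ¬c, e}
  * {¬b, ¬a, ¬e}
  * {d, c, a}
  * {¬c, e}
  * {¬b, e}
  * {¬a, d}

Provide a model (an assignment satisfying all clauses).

a=True, b=False, c=False, d=True, e=True

Set a = True and propagate.
  then d is forced to True.
  then e is forced to True.
  then c is forced to False.
  then b is forced to False.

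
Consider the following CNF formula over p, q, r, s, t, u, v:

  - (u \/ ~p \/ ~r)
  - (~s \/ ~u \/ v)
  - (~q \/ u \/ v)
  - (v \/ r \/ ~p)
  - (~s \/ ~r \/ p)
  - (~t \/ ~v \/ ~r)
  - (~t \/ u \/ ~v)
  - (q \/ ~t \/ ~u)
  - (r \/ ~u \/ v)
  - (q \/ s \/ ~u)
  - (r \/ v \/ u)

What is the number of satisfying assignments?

30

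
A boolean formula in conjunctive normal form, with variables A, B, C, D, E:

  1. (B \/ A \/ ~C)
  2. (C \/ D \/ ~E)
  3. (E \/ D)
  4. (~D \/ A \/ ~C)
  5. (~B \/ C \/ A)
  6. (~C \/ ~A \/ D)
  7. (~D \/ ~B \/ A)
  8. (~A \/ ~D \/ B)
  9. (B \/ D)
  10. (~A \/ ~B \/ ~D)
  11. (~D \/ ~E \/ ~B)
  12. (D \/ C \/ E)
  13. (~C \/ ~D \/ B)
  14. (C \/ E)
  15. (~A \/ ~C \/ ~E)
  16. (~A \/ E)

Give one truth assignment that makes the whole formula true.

A=False, B=False, C=False, D=True, E=True

Branch on A: take A = False.
The remaining clauses are satisfied by B = False, C = False, D = True, E = True.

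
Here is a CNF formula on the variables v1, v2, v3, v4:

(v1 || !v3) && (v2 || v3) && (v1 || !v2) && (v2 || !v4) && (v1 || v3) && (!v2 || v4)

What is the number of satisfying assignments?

Satisfying assignments:
  v1=1 v2=0 v3=1 v4=0
  v1=1 v2=1 v3=0 v4=1
  v1=1 v2=1 v3=1 v4=1
Count: 3.

3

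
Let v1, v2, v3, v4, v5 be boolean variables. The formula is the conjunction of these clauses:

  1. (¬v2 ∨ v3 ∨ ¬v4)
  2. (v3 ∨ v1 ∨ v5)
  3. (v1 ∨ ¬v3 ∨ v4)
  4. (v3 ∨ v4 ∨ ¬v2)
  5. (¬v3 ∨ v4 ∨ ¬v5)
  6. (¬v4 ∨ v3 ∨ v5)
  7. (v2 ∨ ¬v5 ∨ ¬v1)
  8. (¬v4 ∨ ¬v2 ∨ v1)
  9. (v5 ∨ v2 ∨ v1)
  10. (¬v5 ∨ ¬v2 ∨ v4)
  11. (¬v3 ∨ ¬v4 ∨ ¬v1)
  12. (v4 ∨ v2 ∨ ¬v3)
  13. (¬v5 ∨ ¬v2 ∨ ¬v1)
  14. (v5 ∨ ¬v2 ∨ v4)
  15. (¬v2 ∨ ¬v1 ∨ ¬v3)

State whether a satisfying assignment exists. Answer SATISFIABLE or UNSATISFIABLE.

SATISFIABLE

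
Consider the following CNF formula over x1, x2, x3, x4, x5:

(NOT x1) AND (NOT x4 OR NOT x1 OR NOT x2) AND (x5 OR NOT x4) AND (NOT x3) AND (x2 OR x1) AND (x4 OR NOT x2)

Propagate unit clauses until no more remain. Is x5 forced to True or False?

True

(NOT x1) is a unit clause: x1 = False.
Unit clause (NOT x3) sets x3 = False.
(x1 OR x2) with x1 = False leaves only x2, so x2 = True.
In (NOT x2 OR x4), NOT x2 is now false; x4 must hold, so x4 = True.
In (x5 OR NOT x4), NOT x4 is now false; x5 must hold, so x5 = True.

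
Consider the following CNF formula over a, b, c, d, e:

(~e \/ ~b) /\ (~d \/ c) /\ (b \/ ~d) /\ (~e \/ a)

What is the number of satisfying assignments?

12

Split on b, then d.
  b=T, d=T: remaining (a,c,e) ∈ {(F,T,F); (T,T,F)} — 2.
  b=T, d=F: remaining (a,c,e) ∈ {(F,F,F); (F,T,F); (T,F,F); (T,T,F)} — 4.
  b=F, d=T: a clause becomes empty — 0.
  b=F, d=F: c free; 3 ways for (a,e) × 2^1 = 6.
Total: 2 + 4 + 0 + 6 = 12.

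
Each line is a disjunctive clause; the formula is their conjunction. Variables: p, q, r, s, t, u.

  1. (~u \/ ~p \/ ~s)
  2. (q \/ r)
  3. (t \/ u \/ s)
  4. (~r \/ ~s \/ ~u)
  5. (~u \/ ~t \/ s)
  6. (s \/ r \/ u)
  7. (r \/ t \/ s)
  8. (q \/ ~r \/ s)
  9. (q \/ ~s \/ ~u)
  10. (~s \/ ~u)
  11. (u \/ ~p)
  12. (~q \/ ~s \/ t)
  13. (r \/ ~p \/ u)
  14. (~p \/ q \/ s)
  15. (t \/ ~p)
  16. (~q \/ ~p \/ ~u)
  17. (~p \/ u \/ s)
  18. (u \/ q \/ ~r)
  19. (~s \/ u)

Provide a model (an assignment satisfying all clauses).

Pure literal: p appears only negated; assign p = False.
Try q = True.
Try r = True.
Try s = False.
The remaining clauses are satisfied by t = True, u = False.

p = 0  q = 1  r = 1  s = 0  t = 1  u = 0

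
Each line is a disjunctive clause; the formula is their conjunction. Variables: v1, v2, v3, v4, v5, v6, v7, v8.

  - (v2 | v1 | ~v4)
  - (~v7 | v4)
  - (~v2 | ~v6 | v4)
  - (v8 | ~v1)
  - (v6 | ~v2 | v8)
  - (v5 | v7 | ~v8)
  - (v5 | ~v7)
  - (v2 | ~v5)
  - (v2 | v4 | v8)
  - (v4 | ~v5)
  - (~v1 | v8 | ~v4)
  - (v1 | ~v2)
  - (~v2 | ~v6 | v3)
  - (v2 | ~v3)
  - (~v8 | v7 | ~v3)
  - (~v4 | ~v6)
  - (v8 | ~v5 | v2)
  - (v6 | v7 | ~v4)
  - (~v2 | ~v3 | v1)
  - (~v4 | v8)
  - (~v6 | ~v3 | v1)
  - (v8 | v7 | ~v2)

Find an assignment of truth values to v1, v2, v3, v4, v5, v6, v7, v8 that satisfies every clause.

Set v1 = True and propagate.
  then v8 is forced to True.
The remaining clauses are satisfied by v2 = True, v3 = True, v4 = True, v5 = True, v6 = False, v7 = True.
Check each clause:
  1. (~v4 | v1 | v2) — v1 is true.
  2. (~v7 | v4) — v4 is true.
  3. (v4 | ~v2 | ~v6) — ~v6 is true.
  4. (~v1 | v8) — v8 is true.
  5. (~v2 | v8 | v6) — v8 is true.
  6. (v5 | v7 | ~v8) — v5 is true.
  7. (v5 | ~v7) — v5 is true.
  8. (~v5 | v2) — v2 is true.
  9. (v4 | v8 | v2) — v8 is true.
  10. (v4 | ~v5) — v4 is true.
  11. (~v1 | v8 | ~v4) — v8 is true.
  12. (~v2 | v1) — v1 is true.
  13. (~v6 | v3 | ~v2) — ~v6 is true.
  14. (~v3 | v2) — v2 is true.
  15. (~v3 | v7 | ~v8) — v7 is true.
  16. (~v6 | ~v4) — ~v6 is true.
  17. (v2 | v8 | ~v5) — v8 is true.
  18. (~v4 | v6 | v7) — v7 is true.
  19. (~v2 | ~v3 | v1) — v1 is true.
  20. (~v4 | v8) — v8 is true.
  21. (~v3 | ~v6 | v1) — v1 is true.
  22. (v8 | v7 | ~v2) — v8 is true.

v1=1  v2=1  v3=1  v4=1  v5=1  v6=0  v7=1  v8=1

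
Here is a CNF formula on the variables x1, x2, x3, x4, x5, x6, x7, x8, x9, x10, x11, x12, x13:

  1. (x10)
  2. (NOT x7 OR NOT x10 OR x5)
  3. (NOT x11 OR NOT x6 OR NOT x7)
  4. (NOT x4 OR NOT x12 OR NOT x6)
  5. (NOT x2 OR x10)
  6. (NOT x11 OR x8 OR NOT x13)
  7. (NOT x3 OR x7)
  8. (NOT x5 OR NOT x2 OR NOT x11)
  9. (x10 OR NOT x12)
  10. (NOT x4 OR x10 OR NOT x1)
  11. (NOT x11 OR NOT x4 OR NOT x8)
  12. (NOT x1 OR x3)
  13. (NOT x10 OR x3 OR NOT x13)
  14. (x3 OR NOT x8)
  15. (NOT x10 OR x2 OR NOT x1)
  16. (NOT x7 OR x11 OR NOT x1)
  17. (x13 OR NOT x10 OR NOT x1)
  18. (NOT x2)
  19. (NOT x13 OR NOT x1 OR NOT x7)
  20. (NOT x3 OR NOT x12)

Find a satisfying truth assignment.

x1=0, x2=0, x3=0, x4=1, x5=1, x6=0, x7=0, x8=0, x9=0, x10=1, x11=1, x12=0, x13=0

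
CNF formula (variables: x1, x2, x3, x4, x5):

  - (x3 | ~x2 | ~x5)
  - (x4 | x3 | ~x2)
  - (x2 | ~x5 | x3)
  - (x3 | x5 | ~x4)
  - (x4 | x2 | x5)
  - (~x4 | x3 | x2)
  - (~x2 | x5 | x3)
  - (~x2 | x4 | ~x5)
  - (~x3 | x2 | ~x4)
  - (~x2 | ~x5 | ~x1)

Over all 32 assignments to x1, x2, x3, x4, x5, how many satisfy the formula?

Split on x2, then x3.
  x2=T, x3=T: 5 of the 8 assignments to (x1,x4,x5) work.
  x2=T, x3=F: a clause becomes empty — 0.
  x2=F, x3=T: remaining (x1,x4,x5) ∈ {(F,F,T); (T,F,T)} — 2.
  x2=F, x3=F: a clause becomes empty — 0.
Total: 5 + 0 + 2 + 0 = 7.

7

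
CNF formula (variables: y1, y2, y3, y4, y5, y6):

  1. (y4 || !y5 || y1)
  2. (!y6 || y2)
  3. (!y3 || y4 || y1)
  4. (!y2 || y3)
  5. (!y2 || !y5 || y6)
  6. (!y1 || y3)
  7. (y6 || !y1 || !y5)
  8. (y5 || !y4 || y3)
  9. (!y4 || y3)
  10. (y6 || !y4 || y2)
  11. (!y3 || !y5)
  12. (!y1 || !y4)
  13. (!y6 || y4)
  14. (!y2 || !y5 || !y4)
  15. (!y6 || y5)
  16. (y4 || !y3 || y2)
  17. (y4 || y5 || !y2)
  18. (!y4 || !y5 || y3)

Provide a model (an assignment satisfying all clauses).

Branch on y1: take y1 = False.
Try y2 = True.
  then y3 is forced to True.
  then y4 is forced to True.
  then y5 is forced to False.
  then y6 is forced to False.

y1 = False  y2 = True  y3 = True  y4 = True  y5 = False  y6 = False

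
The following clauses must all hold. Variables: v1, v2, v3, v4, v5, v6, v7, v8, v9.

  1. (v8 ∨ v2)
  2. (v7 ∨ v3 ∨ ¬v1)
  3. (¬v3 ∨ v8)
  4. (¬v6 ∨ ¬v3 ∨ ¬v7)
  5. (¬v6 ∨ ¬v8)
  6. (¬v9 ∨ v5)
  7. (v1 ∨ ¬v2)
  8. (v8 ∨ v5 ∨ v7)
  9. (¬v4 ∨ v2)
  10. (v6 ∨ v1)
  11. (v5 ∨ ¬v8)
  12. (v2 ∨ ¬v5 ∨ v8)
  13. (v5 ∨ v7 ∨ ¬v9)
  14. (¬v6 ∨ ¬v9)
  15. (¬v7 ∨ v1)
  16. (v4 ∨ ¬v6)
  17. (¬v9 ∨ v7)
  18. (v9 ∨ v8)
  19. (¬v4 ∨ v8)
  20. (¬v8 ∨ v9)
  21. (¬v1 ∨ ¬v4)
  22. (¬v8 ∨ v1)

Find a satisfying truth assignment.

v1=True  v2=True  v3=True  v4=False  v5=True  v6=False  v7=True  v8=True  v9=True

Check each clause:
  1. (v8 ∨ v2) — v8 is true.
  2. (¬v1 ∨ v3 ∨ v7) — v3 is true.
  3. (v8 ∨ ¬v3) — v8 is true.
  4. (¬v7 ∨ ¬v6 ∨ ¬v3) — ¬v6 is true.
  5. (¬v8 ∨ ¬v6) — ¬v6 is true.
  6. (v5 ∨ ¬v9) — v5 is true.
  7. (v1 ∨ ¬v2) — v1 is true.
  8. (v7 ∨ v5 ∨ v8) — v8 is true.
  9. (¬v4 ∨ v2) — v2 is true.
  10. (v1 ∨ v6) — v1 is true.
  11. (v5 ∨ ¬v8) — v5 is true.
  12. (v2 ∨ ¬v5 ∨ v8) — v8 is true.
  13. (v5 ∨ ¬v9 ∨ v7) — v7 is true.
  14. (¬v6 ∨ ¬v9) — ¬v6 is true.
  15. (¬v7 ∨ v1) — v1 is true.
  16. (v4 ∨ ¬v6) — ¬v6 is true.
  17. (¬v9 ∨ v7) — v7 is true.
  18. (v9 ∨ v8) — v8 is true.
  19. (¬v4 ∨ v8) — v8 is true.
  20. (¬v8 ∨ v9) — v9 is true.
  21. (¬v4 ∨ ¬v1) — ¬v4 is true.
  22. (¬v8 ∨ v1) — v1 is true.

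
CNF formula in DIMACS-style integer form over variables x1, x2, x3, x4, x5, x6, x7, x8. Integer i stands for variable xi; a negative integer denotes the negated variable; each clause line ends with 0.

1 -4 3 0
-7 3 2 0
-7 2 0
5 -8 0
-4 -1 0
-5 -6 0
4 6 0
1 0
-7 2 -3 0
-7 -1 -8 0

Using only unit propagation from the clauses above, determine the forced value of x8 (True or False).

Unit clause (x1) sets x1 = True.
(NOT x4 OR NOT x1): since x1 = True, the clause reduces to (NOT x4). x4 = False.
(x6 OR x4): since x4 = False, the clause reduces to (x6). x6 = True.
In (NOT x5 OR NOT x6), NOT x6 is now false; NOT x5 must hold, so x5 = False.
(x5 OR NOT x8) with x5 = False leaves only NOT x8, so x8 = False.

False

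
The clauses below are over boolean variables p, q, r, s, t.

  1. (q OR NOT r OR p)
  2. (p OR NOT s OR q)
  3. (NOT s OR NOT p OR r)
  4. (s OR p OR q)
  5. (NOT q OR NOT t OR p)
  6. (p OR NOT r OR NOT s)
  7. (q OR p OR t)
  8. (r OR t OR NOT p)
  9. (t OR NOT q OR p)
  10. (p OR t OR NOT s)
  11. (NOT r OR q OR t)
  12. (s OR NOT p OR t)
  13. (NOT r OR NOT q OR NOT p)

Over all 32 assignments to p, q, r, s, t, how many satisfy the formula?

4

The models are:
  p=T q=F r=F s=F t=T
  p=T q=F r=T s=F t=T
  p=T q=F r=T s=T t=T
  p=T q=T r=F s=F t=T
Count: 4.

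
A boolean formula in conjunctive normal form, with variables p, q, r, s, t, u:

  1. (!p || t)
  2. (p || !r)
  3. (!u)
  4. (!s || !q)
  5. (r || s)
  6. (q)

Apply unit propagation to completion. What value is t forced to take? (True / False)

(!u) stands alone — u = False.
(q) stands alone — q = True.
(!q || !s): since q = True, the clause reduces to (!s). s = False.
From (s || r) and s = False: r = True.
From (p || !r) and r = True: p = True.
From (!p || t) and p = True: t = True.

True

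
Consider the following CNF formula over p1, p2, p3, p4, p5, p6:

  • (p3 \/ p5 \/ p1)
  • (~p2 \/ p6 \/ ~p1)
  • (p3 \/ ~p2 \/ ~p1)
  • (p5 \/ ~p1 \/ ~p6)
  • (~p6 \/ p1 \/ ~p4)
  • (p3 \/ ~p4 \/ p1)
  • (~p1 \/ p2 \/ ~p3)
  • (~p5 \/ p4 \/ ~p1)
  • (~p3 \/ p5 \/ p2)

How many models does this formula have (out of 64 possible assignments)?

18

Split on p1, then p3.
  p1=1, p3=1: remaining (p2,p4,p5,p6) ∈ {(1,1,1,1)} — 1.
  p1=1, p3=0: remaining (p2,p4,p5,p6) ∈ {(0,0,0,0); (0,1,0,0); (0,1,1,0); (0,1,1,1)} — 4.
  p1=0, p3=1: 9 of the 16 assignments to (p2,p4,p5,p6) work.
  p1=0, p3=0: remaining (p2,p4,p5,p6) ∈ {(0,0,1,0); (0,0,1,1); (1,0,1,0); (1,0,1,1)} — 4.
Total: 1 + 4 + 9 + 4 = 18.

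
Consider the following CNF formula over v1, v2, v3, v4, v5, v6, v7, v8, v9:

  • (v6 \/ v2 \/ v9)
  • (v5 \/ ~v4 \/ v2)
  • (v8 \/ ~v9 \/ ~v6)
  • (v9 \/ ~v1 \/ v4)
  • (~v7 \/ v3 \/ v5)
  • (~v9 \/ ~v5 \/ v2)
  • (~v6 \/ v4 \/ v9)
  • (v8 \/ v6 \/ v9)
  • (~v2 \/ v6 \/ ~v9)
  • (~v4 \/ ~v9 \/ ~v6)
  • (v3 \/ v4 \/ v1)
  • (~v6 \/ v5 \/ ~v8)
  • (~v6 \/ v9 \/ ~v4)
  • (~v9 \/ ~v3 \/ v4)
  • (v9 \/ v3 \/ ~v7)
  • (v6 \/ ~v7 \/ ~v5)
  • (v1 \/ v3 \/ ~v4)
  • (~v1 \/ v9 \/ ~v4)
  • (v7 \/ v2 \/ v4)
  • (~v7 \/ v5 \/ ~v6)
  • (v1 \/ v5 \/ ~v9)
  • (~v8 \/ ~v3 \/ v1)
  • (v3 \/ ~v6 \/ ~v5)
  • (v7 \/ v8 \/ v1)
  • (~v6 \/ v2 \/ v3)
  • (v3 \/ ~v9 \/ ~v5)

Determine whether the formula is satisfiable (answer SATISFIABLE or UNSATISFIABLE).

v9 = True:
  v5 = True:
    propagation gives v2=True, v6=True, v8=True, v4=False; an empty clause results — contradiction.
  v5 = False:
    v6 = True:
      propagation gives v8=True; contradiction.
    v6 = False:
      propagation gives v2=False, v4=False, v3=False; contradiction.
v9 = False:
  v6 = True:
    propagation gives v4=True; an empty clause results — contradiction.
  v6 = False:
    v1 = True:
      propagation gives v4=True; contradiction.
    v1 = False:
      propagation gives v3=False, v4=True; contradiction.
Every branch closes, so no satisfying assignment exists.

UNSATISFIABLE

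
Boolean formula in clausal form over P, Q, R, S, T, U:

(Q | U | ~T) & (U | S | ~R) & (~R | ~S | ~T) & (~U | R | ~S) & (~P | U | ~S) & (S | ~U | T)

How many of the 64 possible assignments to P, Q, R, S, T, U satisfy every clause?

23

Case analysis on S and U:
  S=T, U=T: remaining (P,Q,R,T) ∈ {(F,F,T,F); (F,T,T,F); (T,F,T,F); (T,T,T,F)} — 4.
  S=T, U=F: 5 of the 16 assignments to (P,Q,R,T) work.
  S=F, U=T: forces T=T; P, Q, R free → 2^3 = 8.
  S=F, U=F: P free; 3 ways for (Q,R,T) × 2^1 = 6.
Total: 4 + 5 + 8 + 6 = 23.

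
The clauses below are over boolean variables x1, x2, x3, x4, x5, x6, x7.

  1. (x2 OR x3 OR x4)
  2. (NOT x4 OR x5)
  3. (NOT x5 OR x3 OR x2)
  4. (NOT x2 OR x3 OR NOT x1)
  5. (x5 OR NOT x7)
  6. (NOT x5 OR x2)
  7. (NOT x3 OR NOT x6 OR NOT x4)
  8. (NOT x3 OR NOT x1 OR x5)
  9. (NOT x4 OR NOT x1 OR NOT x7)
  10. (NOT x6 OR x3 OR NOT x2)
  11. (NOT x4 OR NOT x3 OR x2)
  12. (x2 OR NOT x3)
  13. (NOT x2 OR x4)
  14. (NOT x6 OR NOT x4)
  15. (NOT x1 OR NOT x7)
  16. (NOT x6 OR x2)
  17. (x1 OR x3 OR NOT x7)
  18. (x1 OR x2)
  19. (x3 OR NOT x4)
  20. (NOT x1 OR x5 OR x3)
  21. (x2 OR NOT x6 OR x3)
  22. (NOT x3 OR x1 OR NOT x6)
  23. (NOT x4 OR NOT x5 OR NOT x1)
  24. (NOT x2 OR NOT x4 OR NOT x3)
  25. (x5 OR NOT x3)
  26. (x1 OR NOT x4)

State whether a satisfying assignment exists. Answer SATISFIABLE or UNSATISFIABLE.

x3 = True:
  propagation gives x2=True, x4=True; an empty clause results — contradiction.
x3 = False:
  propagation gives x4=False, x2=True; an empty clause results — contradiction.
Every branch closes, so no satisfying assignment exists.

UNSATISFIABLE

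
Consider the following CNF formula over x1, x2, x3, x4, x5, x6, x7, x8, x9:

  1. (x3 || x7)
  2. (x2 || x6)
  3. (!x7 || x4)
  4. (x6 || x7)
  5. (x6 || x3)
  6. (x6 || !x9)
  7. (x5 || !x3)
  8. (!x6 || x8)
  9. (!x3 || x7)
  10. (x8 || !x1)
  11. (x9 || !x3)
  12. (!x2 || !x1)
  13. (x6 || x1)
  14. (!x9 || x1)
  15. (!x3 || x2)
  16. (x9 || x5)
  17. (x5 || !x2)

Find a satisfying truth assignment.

x1=0, x2=0, x3=0, x4=1, x5=1, x6=1, x7=1, x8=1, x9=0

Check each clause:
  1. (x3 || x7) — x7 is true.
  2. (x6 || x2) — x6 is true.
  3. (!x7 || x4) — x4 is true.
  4. (x7 || x6) — x6 is true.
  5. (x3 || x6) — x6 is true.
  6. (x6 || !x9) — x6 is true.
  7. (!x3 || x5) — x5 is true.
  8. (x8 || !x6) — x8 is true.
  9. (x7 || !x3) — !x3 is true.
  10. (!x1 || x8) — x8 is true.
  11. (!x3 || x9) — !x3 is true.
  12. (!x2 || !x1) — !x2 is true.
  13. (x6 || x1) — x6 is true.
  14. (!x9 || x1) — !x9 is true.
  15. (!x3 || x2) — !x3 is true.
  16. (x9 || x5) — x5 is true.
  17. (x5 || !x2) — x5 is true.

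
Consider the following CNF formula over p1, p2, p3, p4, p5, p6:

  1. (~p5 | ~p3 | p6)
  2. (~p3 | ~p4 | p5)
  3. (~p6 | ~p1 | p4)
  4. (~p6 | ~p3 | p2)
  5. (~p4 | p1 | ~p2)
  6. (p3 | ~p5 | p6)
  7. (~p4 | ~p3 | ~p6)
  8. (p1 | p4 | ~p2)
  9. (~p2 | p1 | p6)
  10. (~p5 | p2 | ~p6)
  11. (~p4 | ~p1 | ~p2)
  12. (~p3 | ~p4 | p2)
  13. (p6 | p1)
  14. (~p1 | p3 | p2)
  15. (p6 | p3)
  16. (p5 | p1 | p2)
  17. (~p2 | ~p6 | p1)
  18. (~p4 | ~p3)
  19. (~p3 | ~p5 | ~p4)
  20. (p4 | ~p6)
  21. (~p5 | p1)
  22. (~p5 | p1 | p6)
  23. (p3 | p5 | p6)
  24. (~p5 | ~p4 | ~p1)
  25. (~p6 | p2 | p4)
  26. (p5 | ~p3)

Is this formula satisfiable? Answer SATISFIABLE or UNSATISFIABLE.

UNSATISFIABLE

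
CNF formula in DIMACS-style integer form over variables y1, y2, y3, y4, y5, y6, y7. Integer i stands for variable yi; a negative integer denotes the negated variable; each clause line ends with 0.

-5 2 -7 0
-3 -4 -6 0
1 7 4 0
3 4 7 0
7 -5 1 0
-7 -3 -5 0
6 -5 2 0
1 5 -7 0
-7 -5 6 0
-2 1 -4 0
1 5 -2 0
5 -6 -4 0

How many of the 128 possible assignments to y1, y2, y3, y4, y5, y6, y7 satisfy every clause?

Split on y5, then y7.
  y5=T, y7=T: remaining (y1,y2,y3,y4,y6) ∈ {(F,T,F,F,T); (T,T,F,F,T); (T,T,F,T,T)} — 3.
  y5=T, y7=F: 7 of the 32 assignments to (y1,y2,y3,y4,y6) work.
  y5=F, y7=T: y2, y3 free; 3 ways for (y1,y4,y6) × 2^2 = 12.
  y5=F, y7=F: 10 of the 32 assignments to (y1,y2,y3,y4,y6) work.
Total: 3 + 7 + 12 + 10 = 32.

32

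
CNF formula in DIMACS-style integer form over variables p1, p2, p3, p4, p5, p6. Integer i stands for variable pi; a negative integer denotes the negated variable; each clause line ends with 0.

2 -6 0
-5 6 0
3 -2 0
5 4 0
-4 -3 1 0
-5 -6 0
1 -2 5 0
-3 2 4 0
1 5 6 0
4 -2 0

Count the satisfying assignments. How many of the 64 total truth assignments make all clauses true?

The models are:
  p1=1 p2=0 p3=0 p4=1 p5=0 p6=0
  p1=1 p2=0 p3=1 p4=1 p5=0 p6=0
  p1=1 p2=1 p3=1 p4=1 p5=0 p6=0
  p1=1 p2=1 p3=1 p4=1 p5=0 p6=1
That's 4 in total.

4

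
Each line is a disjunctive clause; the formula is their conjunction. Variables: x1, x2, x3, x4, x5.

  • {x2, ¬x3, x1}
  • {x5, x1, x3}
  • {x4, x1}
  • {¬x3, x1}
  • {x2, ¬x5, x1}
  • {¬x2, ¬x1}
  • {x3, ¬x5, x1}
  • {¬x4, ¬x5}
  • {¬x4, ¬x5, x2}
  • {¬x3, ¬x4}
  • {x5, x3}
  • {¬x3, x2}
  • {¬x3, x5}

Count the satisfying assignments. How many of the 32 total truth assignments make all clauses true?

1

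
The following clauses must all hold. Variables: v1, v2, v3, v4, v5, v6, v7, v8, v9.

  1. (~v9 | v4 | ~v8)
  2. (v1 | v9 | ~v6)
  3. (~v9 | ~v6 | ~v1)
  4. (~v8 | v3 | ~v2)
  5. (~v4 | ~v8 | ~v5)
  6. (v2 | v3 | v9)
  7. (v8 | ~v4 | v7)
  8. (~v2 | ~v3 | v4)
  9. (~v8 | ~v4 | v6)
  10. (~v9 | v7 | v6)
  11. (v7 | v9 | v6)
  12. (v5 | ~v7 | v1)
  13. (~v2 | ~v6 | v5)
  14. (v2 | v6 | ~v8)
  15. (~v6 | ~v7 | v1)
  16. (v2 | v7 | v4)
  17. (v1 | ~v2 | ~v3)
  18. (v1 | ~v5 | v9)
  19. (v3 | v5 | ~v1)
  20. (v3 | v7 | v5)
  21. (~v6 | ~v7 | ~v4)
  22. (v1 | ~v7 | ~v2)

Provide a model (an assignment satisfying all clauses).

Try v1 = True.
For the remaining variables, v2 = True, v3 = False, v4 = True, v5 = True, v6 = False, v7 = True, v8 = False, v9 = True works.

v1 = 1, v2 = 1, v3 = 0, v4 = 1, v5 = 1, v6 = 0, v7 = 1, v8 = 0, v9 = 1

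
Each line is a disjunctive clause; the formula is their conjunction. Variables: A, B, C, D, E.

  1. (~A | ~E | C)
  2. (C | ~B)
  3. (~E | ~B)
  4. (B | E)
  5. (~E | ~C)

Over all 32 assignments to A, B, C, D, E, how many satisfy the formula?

Satisfying assignments:
  A=F B=F C=F D=F E=T
  A=F B=F C=F D=T E=T
  A=F B=T C=T D=F E=F
  A=F B=T C=T D=T E=F
  A=T B=T C=T D=F E=F
  A=T B=T C=T D=T E=F
Count: 6.

6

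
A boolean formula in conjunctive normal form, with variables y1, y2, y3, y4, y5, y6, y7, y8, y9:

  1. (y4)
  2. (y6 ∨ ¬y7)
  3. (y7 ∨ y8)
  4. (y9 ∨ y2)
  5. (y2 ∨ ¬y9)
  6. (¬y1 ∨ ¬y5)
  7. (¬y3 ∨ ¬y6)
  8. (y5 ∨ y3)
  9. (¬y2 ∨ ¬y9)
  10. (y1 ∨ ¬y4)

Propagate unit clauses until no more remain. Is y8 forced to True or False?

(y4) is a unit clause: y4 = True.
From (y1 ∨ ¬y4) and y4 = True: y1 = True.
From (¬y5 ∨ ¬y1) and y1 = True: y5 = False.
(y5 ∨ y3): since y5 = False, the clause reduces to (y3). y3 = True.
(¬y6 ∨ ¬y3): since y3 = True, the clause reduces to (¬y6). y6 = False.
(y6 ∨ ¬y7) with y6 = False leaves only ¬y7, so y7 = False.
(y8 ∨ y7): since y7 = False, the clause reduces to (y8). y8 = True.

True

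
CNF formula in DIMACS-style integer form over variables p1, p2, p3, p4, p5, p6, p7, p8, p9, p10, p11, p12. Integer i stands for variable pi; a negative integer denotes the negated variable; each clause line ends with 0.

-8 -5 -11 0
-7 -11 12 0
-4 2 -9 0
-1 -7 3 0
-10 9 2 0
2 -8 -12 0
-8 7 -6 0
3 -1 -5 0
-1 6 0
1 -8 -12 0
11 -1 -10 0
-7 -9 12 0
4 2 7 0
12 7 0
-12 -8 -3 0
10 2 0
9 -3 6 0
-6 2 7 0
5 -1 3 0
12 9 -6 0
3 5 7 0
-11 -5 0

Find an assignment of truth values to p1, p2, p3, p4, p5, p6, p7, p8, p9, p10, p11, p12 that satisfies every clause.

p1=T, p2=T, p3=T, p4=T, p5=F, p6=T, p7=T, p8=F, p9=T, p10=F, p11=T, p12=T

p2 occurs only positively in the remaining clauses — set p2 = True.
Pure literal: p8 appears only negated; assign p8 = False.
Branch on p1: take p1 = True.
  then p6 is forced to True.
Branch on p3: take p3 = True.
The remaining clauses are satisfied by p4 = True, p5 = False, p7 = True, p9 = True, p10 = False, p11 = True, p12 = True.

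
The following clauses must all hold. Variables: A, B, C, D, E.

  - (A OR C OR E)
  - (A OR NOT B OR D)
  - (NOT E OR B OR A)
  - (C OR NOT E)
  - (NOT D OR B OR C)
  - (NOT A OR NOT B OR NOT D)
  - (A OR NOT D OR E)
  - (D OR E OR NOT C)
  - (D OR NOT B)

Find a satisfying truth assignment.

A=1, B=0, C=1, D=1, E=1

Check each clause:
  1. (E OR C OR A) — A is true.
  2. (A OR NOT B OR D) — A is true.
  3. (B OR NOT E OR A) — A is true.
  4. (NOT E OR C) — C is true.
  5. (B OR C OR NOT D) — C is true.
  6. (NOT B OR NOT D OR NOT A) — NOT B is true.
  7. (NOT D OR A OR E) — A is true.
  8. (E OR D OR NOT C) — D is true.
  9. (D OR NOT B) — D is true.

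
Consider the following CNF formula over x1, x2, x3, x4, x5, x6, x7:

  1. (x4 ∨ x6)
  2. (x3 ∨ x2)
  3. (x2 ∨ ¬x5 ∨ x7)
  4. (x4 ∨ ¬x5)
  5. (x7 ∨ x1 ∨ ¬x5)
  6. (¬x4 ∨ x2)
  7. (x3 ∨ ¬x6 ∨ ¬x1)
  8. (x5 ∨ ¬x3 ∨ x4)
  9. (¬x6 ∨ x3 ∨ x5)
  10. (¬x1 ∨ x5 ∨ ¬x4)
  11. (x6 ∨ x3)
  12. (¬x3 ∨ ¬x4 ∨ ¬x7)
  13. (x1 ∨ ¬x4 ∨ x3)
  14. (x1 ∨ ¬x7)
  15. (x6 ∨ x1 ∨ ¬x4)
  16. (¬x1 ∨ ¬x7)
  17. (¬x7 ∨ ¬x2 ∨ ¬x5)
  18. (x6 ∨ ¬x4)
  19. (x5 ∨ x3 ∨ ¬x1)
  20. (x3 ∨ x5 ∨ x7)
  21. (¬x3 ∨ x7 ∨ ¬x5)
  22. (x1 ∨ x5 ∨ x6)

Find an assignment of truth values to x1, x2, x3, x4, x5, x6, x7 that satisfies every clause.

Try x1 = False.
  then x7 is forced to False.
  then x5 is forced to False.
  then x3 is forced to True.
  then x4 is forced to True.
  then x2 is forced to True.
  then x6 is forced to True.
Check each clause:
  1. (x4 ∨ x6) — x4 is true.
  2. (x3 ∨ x2) — x2 is true.
  3. (x2 ∨ ¬x5 ∨ x7) — x2 is true.
  4. (x4 ∨ ¬x5) — ¬x5 is true.
  5. (x1 ∨ x7 ∨ ¬x5) — ¬x5 is true.
  6. (x2 ∨ ¬x4) — x2 is true.
  7. (¬x6 ∨ ¬x1 ∨ x3) — x3 is true.
  8. (x4 ∨ ¬x3 ∨ x5) — x4 is true.
  9. (x3 ∨ ¬x6 ∨ x5) — x3 is true.
  10. (¬x4 ∨ ¬x1 ∨ x5) — ¬x1 is true.
  11. (x3 ∨ x6) — x3 is true.
  12. (¬x3 ∨ ¬x7 ∨ ¬x4) — ¬x7 is true.
  13. (x1 ∨ ¬x4 ∨ x3) — x3 is true.
  14. (¬x7 ∨ x1) — ¬x7 is true.
  15. (x6 ∨ x1 ∨ ¬x4) — x6 is true.
  16. (¬x1 ∨ ¬x7) — ¬x7 is true.
  17. (¬x5 ∨ ¬x2 ∨ ¬x7) — ¬x7 is true.
  18. (x6 ∨ ¬x4) — x6 is true.
  19. (x5 ∨ ¬x1 ∨ x3) — x3 is true.
  20. (x5 ∨ x7 ∨ x3) — x3 is true.
  21. (¬x3 ∨ x7 ∨ ¬x5) — ¬x5 is true.
  22. (x1 ∨ x6 ∨ x5) — x6 is true.

x1=False, x2=True, x3=True, x4=True, x5=False, x6=True, x7=False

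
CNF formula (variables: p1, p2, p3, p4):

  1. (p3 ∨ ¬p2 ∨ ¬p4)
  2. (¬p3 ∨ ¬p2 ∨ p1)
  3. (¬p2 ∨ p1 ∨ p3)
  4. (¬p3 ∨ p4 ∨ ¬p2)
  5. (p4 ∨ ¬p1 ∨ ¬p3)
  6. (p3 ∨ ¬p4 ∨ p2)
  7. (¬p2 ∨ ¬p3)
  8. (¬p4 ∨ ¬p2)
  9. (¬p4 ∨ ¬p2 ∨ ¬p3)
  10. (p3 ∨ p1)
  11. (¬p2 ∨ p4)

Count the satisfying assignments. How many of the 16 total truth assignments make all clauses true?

4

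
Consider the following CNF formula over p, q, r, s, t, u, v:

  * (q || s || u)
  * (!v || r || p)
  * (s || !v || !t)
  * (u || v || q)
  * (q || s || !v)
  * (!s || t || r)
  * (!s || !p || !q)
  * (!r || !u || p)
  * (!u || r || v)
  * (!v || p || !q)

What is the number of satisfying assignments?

29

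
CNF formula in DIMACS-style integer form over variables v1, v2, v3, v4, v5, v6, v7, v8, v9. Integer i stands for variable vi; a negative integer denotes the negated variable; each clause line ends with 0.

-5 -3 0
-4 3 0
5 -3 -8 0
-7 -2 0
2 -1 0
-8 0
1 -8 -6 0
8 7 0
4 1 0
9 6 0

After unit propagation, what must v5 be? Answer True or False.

False

(¬v8) is a unit clause: v8 = False.
(v8 ∨ v7) with v8 = False leaves only v7, so v7 = True.
(¬v7 ∨ ¬v2) with v7 = True leaves only ¬v2, so v2 = False.
(¬v1 ∨ v2) with v2 = False leaves only ¬v1, so v1 = False.
(v4 ∨ v1): since v1 = False, the clause reduces to (v4). v4 = True.
(¬v4 ∨ v3) with v4 = True leaves only v3, so v3 = True.
(¬v5 ∨ ¬v3): since v3 = True, the clause reduces to (¬v5). v5 = False.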